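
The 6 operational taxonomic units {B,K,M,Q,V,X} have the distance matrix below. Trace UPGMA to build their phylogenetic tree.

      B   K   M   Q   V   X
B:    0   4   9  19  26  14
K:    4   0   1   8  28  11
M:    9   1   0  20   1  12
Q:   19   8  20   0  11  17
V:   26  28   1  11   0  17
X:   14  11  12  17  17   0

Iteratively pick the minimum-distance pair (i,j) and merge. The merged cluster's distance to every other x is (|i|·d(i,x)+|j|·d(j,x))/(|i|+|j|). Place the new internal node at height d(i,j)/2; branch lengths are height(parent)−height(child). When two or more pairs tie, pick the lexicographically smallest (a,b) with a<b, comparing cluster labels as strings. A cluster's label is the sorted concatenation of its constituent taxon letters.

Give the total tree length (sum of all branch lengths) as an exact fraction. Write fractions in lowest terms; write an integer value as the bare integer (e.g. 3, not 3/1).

step 1: merge (K,M) at d=1; branch lengths K→1/2, M→1/2; new cluster KM
  updated: d(B,KM)=13/2, d(KM,Q)=14, d(KM,V)=29/2, d(KM,X)=23/2
step 2: merge (B,KM) at d=13/2; branch lengths B→13/4, KM→11/4; new cluster BKM
  updated: d(BKM,Q)=47/3, d(BKM,V)=55/3, d(BKM,X)=37/3
step 3: merge (Q,V) at d=11; branch lengths Q→11/2, V→11/2; new cluster QV
  updated: d(BKM,QV)=17, d(QV,X)=17
step 4: merge (BKM,X) at d=37/3; branch lengths BKM→35/12, X→37/6; new cluster BKMX
  updated: d(BKMX,QV)=17
step 5: merge (BKMX,QV) at d=17; branch lengths BKMX→7/3, QV→3; new cluster BKMQVX
final tree: (((B:13/4,(K:1/2,M:1/2):11/4):35/12,X:37/6):7/3,(Q:11/2,V:11/2):3)
total length: 389/12

389/12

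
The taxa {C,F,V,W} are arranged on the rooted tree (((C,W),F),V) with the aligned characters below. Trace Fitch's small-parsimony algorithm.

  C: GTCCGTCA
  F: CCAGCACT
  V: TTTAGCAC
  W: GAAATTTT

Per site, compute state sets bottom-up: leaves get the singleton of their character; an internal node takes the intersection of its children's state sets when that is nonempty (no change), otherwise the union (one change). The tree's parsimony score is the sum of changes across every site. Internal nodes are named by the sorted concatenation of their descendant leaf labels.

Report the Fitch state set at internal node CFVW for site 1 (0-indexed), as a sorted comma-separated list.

[col 0] CW: children C:{G}, W:{G} ∩→ {G}; cost 0
[col 0] CFW: children CW:{G}, F:{C} ∪→ {C,G}; cost 1
[col 0] CFVW: children CFW:{C,G}, V:{T} ∪→ {C,G,T}; cost 1
[col 1] CW: children C:{T}, W:{A} ∪→ {A,T}; cost 1
[col 1] CFW: children CW:{A,T}, F:{C} ∪→ {A,C,T}; cost 1
[col 1] CFVW: children CFW:{A,C,T}, V:{T} ∩→ {T}; cost 0
[col 2] CW: children C:{C}, W:{A} ∪→ {A,C}; cost 1
[col 2] CFW: children CW:{A,C}, F:{A} ∩→ {A}; cost 0
[col 2] CFVW: children CFW:{A}, V:{T} ∪→ {A,T}; cost 1
[col 3] CW: children C:{C}, W:{A} ∪→ {A,C}; cost 1
[col 3] CFW: children CW:{A,C}, F:{G} ∪→ {A,C,G}; cost 1
[col 3] CFVW: children CFW:{A,C,G}, V:{A} ∩→ {A}; cost 0
[col 4] CW: children C:{G}, W:{T} ∪→ {G,T}; cost 1
[col 4] CFW: children CW:{G,T}, F:{C} ∪→ {C,G,T}; cost 1
[col 4] CFVW: children CFW:{C,G,T}, V:{G} ∩→ {G}; cost 0
[col 5] CW: children C:{T}, W:{T} ∩→ {T}; cost 0
[col 5] CFW: children CW:{T}, F:{A} ∪→ {A,T}; cost 1
[col 5] CFVW: children CFW:{A,T}, V:{C} ∪→ {A,C,T}; cost 1
[col 6] CW: children C:{C}, W:{T} ∪→ {C,T}; cost 1
[col 6] CFW: children CW:{C,T}, F:{C} ∩→ {C}; cost 0
[col 6] CFVW: children CFW:{C}, V:{A} ∪→ {A,C}; cost 1
[col 7] CW: children C:{A}, W:{T} ∪→ {A,T}; cost 1
[col 7] CFW: children CW:{A,T}, F:{T} ∩→ {T}; cost 0
[col 7] CFVW: children CFW:{T}, V:{C} ∪→ {C,T}; cost 1
per-site changes: [2, 2, 2, 2, 2, 2, 2, 2]; total = 16

T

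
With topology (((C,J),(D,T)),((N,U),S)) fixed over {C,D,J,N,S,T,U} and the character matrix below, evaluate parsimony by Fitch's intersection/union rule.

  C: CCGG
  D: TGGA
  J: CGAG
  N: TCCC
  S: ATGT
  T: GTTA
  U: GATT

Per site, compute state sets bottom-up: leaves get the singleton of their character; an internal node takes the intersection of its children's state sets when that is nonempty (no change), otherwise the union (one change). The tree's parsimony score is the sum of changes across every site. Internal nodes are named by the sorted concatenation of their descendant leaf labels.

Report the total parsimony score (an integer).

16

CJ@0: {C} ∩ {C} = {C} (intersection, +0)
DT@0: {T} ∪ {G} = {G,T} (union, +1)
CDJT@0: {C} ∪ {G,T} = {C,G,T} (union, +1)
NU@0: {T} ∪ {G} = {G,T} (union, +1)
NSU@0: {G,T} ∪ {A} = {A,G,T} (union, +1)
CDJNSTU@0: {C,G,T} ∩ {A,G,T} = {G,T} (intersection, +0)
CJ@1: {C} ∪ {G} = {C,G} (union, +1)
DT@1: {G} ∪ {T} = {G,T} (union, +1)
CDJT@1: {C,G} ∩ {G,T} = {G} (intersection, +0)
NU@1: {C} ∪ {A} = {A,C} (union, +1)
NSU@1: {A,C} ∪ {T} = {A,C,T} (union, +1)
CDJNSTU@1: {G} ∪ {A,C,T} = {A,C,G,T} (union, +1)
CJ@2: {G} ∪ {A} = {A,G} (union, +1)
DT@2: {G} ∪ {T} = {G,T} (union, +1)
CDJT@2: {A,G} ∩ {G,T} = {G} (intersection, +0)
NU@2: {C} ∪ {T} = {C,T} (union, +1)
NSU@2: {C,T} ∪ {G} = {C,G,T} (union, +1)
CDJNSTU@2: {G} ∩ {C,G,T} = {G} (intersection, +0)
CJ@3: {G} ∩ {G} = {G} (intersection, +0)
DT@3: {A} ∩ {A} = {A} (intersection, +0)
CDJT@3: {G} ∪ {A} = {A,G} (union, +1)
NU@3: {C} ∪ {T} = {C,T} (union, +1)
NSU@3: {C,T} ∩ {T} = {T} (intersection, +0)
CDJNSTU@3: {A,G} ∪ {T} = {A,G,T} (union, +1)
per-site changes: [4, 5, 4, 3]; total = 16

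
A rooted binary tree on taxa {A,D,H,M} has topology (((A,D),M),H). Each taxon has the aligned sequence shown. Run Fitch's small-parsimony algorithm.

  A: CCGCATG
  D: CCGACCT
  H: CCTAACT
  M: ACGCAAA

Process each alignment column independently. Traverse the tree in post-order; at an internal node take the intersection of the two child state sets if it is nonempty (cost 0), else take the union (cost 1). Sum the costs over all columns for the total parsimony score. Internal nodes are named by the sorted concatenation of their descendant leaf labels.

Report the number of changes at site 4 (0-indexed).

1

site 0, node AD: A={C} ∩ D={C} → {C} (+0)
site 0, node ADM: AD={C} ∪ M={A} → {A,C} (+1)
site 0, node ADHM: ADM={A,C} ∩ H={C} → {C} (+0)
site 1, node AD: A={C} ∩ D={C} → {C} (+0)
site 1, node ADM: AD={C} ∩ M={C} → {C} (+0)
site 1, node ADHM: ADM={C} ∩ H={C} → {C} (+0)
site 2, node AD: A={G} ∩ D={G} → {G} (+0)
site 2, node ADM: AD={G} ∩ M={G} → {G} (+0)
site 2, node ADHM: ADM={G} ∪ H={T} → {G,T} (+1)
site 3, node AD: A={C} ∪ D={A} → {A,C} (+1)
site 3, node ADM: AD={A,C} ∩ M={C} → {C} (+0)
site 3, node ADHM: ADM={C} ∪ H={A} → {A,C} (+1)
site 4, node AD: A={A} ∪ D={C} → {A,C} (+1)
site 4, node ADM: AD={A,C} ∩ M={A} → {A} (+0)
site 4, node ADHM: ADM={A} ∩ H={A} → {A} (+0)
site 5, node AD: A={T} ∪ D={C} → {C,T} (+1)
site 5, node ADM: AD={C,T} ∪ M={A} → {A,C,T} (+1)
site 5, node ADHM: ADM={A,C,T} ∩ H={C} → {C} (+0)
site 6, node AD: A={G} ∪ D={T} → {G,T} (+1)
site 6, node ADM: AD={G,T} ∪ M={A} → {A,G,T} (+1)
site 6, node ADHM: ADM={A,G,T} ∩ H={T} → {T} (+0)
per-site changes: [1, 0, 1, 2, 1, 2, 2]; total = 9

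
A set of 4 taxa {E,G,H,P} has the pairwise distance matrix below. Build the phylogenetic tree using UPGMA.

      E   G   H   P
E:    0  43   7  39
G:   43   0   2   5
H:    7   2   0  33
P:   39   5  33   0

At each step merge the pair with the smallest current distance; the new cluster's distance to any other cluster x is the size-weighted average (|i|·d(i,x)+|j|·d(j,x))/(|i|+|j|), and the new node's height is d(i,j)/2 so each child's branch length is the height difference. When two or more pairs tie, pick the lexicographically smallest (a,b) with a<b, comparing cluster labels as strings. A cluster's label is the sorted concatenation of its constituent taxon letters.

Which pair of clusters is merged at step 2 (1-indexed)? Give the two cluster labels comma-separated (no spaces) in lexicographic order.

GH,P

step 1: merge (G,H) at d=2; branch lengths G→1, H→1; new cluster GH
  updated: d(E,GH)=25, d(GH,P)=19
step 2: merge (GH,P) at d=19; branch lengths GH→17/2, P→19/2; new cluster GHP
  updated: d(E,GHP)=89/3
step 3: merge (E,GHP) at d=89/3; branch lengths E→89/6, GHP→16/3; new cluster EGHP
final tree: (E:89/6,((G:1,H:1):17/2,P:19/2):16/3)
total length: 241/6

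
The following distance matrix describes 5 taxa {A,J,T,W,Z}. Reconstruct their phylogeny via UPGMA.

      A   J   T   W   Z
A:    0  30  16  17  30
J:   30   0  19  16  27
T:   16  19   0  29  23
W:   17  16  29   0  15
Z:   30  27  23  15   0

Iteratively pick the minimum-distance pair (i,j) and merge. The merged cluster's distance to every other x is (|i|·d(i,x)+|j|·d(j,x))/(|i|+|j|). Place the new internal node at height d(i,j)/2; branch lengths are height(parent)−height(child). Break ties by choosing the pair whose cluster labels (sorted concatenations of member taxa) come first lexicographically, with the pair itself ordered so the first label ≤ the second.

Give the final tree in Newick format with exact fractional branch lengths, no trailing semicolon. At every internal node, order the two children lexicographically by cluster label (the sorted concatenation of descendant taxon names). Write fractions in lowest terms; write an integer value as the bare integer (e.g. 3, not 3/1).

1. join W+Z (d=15) ⇒ WZ; edges |W|=15/2, |Z|=15/2
  updated: d(A,WZ)=47/2, d(J,WZ)=43/2, d(T,WZ)=26
2. join A+T (d=16) ⇒ AT; edges |A|=8, |T|=8
  updated: d(AT,J)=49/2, d(AT,WZ)=99/4
3. join J+WZ (d=43/2) ⇒ JWZ; edges |J|=43/4, |WZ|=13/4
  updated: d(AT,JWZ)=74/3
4. join AT+JWZ (d=74/3) ⇒ AJTWZ; edges |AT|=13/3, |JWZ|=19/12
final tree: ((A:8,T:8):13/3,(J:43/4,(W:15/2,Z:15/2):13/4):19/12)
total length: 611/12

((A:8,T:8):13/3,(J:43/4,(W:15/2,Z:15/2):13/4):19/12)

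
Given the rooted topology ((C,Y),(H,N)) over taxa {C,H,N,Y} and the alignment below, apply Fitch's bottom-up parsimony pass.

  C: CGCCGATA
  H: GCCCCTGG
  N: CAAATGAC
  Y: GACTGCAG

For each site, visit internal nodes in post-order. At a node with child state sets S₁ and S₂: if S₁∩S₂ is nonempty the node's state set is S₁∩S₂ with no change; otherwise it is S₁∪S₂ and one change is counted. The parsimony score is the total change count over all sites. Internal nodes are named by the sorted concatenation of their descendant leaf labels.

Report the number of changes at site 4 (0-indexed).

2

CY@0: {C} ∪ {G} = {C,G} (union, +1)
HN@0: {G} ∪ {C} = {C,G} (union, +1)
CHNY@0: {C,G} ∩ {C,G} = {C,G} (intersection, +0)
CY@1: {G} ∪ {A} = {A,G} (union, +1)
HN@1: {C} ∪ {A} = {A,C} (union, +1)
CHNY@1: {A,G} ∩ {A,C} = {A} (intersection, +0)
CY@2: {C} ∩ {C} = {C} (intersection, +0)
HN@2: {C} ∪ {A} = {A,C} (union, +1)
CHNY@2: {C} ∩ {A,C} = {C} (intersection, +0)
CY@3: {C} ∪ {T} = {C,T} (union, +1)
HN@3: {C} ∪ {A} = {A,C} (union, +1)
CHNY@3: {C,T} ∩ {A,C} = {C} (intersection, +0)
CY@4: {G} ∩ {G} = {G} (intersection, +0)
HN@4: {C} ∪ {T} = {C,T} (union, +1)
CHNY@4: {G} ∪ {C,T} = {C,G,T} (union, +1)
CY@5: {A} ∪ {C} = {A,C} (union, +1)
HN@5: {T} ∪ {G} = {G,T} (union, +1)
CHNY@5: {A,C} ∪ {G,T} = {A,C,G,T} (union, +1)
CY@6: {T} ∪ {A} = {A,T} (union, +1)
HN@6: {G} ∪ {A} = {A,G} (union, +1)
CHNY@6: {A,T} ∩ {A,G} = {A} (intersection, +0)
CY@7: {A} ∪ {G} = {A,G} (union, +1)
HN@7: {G} ∪ {C} = {C,G} (union, +1)
CHNY@7: {A,G} ∩ {C,G} = {G} (intersection, +0)
per-site changes: [2, 2, 1, 2, 2, 3, 2, 2]; total = 16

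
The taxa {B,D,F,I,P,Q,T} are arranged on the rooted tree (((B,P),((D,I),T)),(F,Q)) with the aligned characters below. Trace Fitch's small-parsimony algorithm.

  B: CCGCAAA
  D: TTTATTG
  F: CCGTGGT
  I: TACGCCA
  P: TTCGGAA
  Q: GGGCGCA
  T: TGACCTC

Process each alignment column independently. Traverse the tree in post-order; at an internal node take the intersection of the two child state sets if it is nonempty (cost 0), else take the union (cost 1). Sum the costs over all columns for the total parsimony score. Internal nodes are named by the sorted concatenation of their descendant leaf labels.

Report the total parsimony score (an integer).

BP@0: {C} ∪ {T} = {C,T} (union, +1)
DI@0: {T} ∩ {T} = {T} (intersection, +0)
DIT@0: {T} ∩ {T} = {T} (intersection, +0)
BDIPT@0: {C,T} ∩ {T} = {T} (intersection, +0)
FQ@0: {C} ∪ {G} = {C,G} (union, +1)
BDFIPQT@0: {T} ∪ {C,G} = {C,G,T} (union, +1)
BP@1: {C} ∪ {T} = {C,T} (union, +1)
DI@1: {T} ∪ {A} = {A,T} (union, +1)
DIT@1: {A,T} ∪ {G} = {A,G,T} (union, +1)
BDIPT@1: {C,T} ∩ {A,G,T} = {T} (intersection, +0)
FQ@1: {C} ∪ {G} = {C,G} (union, +1)
BDFIPQT@1: {T} ∪ {C,G} = {C,G,T} (union, +1)
BP@2: {G} ∪ {C} = {C,G} (union, +1)
DI@2: {T} ∪ {C} = {C,T} (union, +1)
DIT@2: {C,T} ∪ {A} = {A,C,T} (union, +1)
BDIPT@2: {C,G} ∩ {A,C,T} = {C} (intersection, +0)
FQ@2: {G} ∩ {G} = {G} (intersection, +0)
BDFIPQT@2: {C} ∪ {G} = {C,G} (union, +1)
BP@3: {C} ∪ {G} = {C,G} (union, +1)
DI@3: {A} ∪ {G} = {A,G} (union, +1)
DIT@3: {A,G} ∪ {C} = {A,C,G} (union, +1)
BDIPT@3: {C,G} ∩ {A,C,G} = {C,G} (intersection, +0)
FQ@3: {T} ∪ {C} = {C,T} (union, +1)
BDFIPQT@3: {C,G} ∩ {C,T} = {C} (intersection, +0)
BP@4: {A} ∪ {G} = {A,G} (union, +1)
DI@4: {T} ∪ {C} = {C,T} (union, +1)
DIT@4: {C,T} ∩ {C} = {C} (intersection, +0)
BDIPT@4: {A,G} ∪ {C} = {A,C,G} (union, +1)
FQ@4: {G} ∩ {G} = {G} (intersection, +0)
BDFIPQT@4: {A,C,G} ∩ {G} = {G} (intersection, +0)
BP@5: {A} ∩ {A} = {A} (intersection, +0)
DI@5: {T} ∪ {C} = {C,T} (union, +1)
DIT@5: {C,T} ∩ {T} = {T} (intersection, +0)
BDIPT@5: {A} ∪ {T} = {A,T} (union, +1)
FQ@5: {G} ∪ {C} = {C,G} (union, +1)
BDFIPQT@5: {A,T} ∪ {C,G} = {A,C,G,T} (union, +1)
BP@6: {A} ∩ {A} = {A} (intersection, +0)
DI@6: {G} ∪ {A} = {A,G} (union, +1)
DIT@6: {A,G} ∪ {C} = {A,C,G} (union, +1)
BDIPT@6: {A} ∩ {A,C,G} = {A} (intersection, +0)
FQ@6: {T} ∪ {A} = {A,T} (union, +1)
BDFIPQT@6: {A} ∩ {A,T} = {A} (intersection, +0)
per-site changes: [3, 5, 4, 4, 3, 4, 3]; total = 26

26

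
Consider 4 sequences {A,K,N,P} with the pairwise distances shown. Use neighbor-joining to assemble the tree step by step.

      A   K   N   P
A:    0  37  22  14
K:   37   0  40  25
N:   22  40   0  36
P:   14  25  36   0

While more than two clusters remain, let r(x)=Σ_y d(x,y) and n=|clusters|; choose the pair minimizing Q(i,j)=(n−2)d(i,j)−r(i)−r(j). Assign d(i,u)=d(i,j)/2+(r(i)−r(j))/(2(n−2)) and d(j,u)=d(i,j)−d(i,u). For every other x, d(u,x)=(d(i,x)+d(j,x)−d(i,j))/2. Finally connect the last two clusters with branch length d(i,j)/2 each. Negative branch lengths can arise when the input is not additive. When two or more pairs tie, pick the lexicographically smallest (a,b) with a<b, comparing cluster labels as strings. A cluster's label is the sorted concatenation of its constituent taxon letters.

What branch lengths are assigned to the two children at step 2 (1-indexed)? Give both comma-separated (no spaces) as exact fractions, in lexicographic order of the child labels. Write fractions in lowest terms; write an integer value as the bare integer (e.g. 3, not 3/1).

step 1: merge (A,N) at d=22, Q=-127; branch lengths A→19/4, N→69/4; new cluster AN
  updated: d(AN,K)=55/2, d(AN,P)=14
step 2: merge (AN,K) at d=55/2, Q=-133/2; branch lengths AN→33/4, K→77/4; new cluster AKN
  updated: d(AKN,P)=23/4
step 3: merge (AKN,P) at d=23/4; branch lengths AKN→23/8, P→23/8; new cluster AKNP
final tree: (((A:19/4,N:69/4):33/4,K:77/4):23/8,P:23/8)
total length: 221/4

33/4,77/4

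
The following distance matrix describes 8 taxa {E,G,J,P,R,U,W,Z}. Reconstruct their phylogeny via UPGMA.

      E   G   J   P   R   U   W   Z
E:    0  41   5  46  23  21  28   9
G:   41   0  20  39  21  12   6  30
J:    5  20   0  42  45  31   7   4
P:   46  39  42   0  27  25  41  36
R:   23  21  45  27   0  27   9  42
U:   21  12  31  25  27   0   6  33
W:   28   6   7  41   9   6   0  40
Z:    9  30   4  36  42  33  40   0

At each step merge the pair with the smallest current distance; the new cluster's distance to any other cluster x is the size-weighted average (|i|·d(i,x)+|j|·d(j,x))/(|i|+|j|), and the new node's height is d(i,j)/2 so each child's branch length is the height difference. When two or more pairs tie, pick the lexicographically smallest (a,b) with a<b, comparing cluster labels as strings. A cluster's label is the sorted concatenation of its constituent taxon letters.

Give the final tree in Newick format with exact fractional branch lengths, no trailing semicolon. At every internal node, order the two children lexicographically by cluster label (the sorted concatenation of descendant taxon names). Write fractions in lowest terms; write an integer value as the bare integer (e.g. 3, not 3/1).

step 1: merge (J,Z) at d=4; branch lengths J→2, Z→2; new cluster JZ
  updated: d(E,JZ)=7, d(G,JZ)=25, d(JZ,P)=39, d(JZ,R)=87/2, d(JZ,U)=32, d(JZ,W)=47/2
step 2: merge (G,W) at d=6; branch lengths G→3, W→3; new cluster GW
  updated: d(E,GW)=69/2, d(GW,JZ)=97/4, d(GW,P)=40, d(GW,R)=15, d(GW,U)=9
step 3: merge (E,JZ) at d=7; branch lengths E→7/2, JZ→3/2; new cluster EJZ
  updated: d(EJZ,GW)=83/3, d(EJZ,P)=124/3, d(EJZ,R)=110/3, d(EJZ,U)=85/3
step 4: merge (GW,U) at d=9; branch lengths GW→3/2, U→9/2; new cluster GUW
  updated: d(EJZ,GUW)=251/9, d(GUW,P)=35, d(GUW,R)=19
step 5: merge (GUW,R) at d=19; branch lengths GUW→5, R→19/2; new cluster GRUW
  updated: d(EJZ,GRUW)=361/12, d(GRUW,P)=33
step 6: merge (EJZ,GRUW) at d=361/12; branch lengths EJZ→277/24, GRUW→133/24; new cluster EGJRUWZ
  updated: d(EGJRUWZ,P)=256/7
step 7: merge (EGJRUWZ,P) at d=256/7; branch lengths EGJRUWZ→545/168, P→128/7; new cluster EGJPRUWZ
final tree: (((E:7/2,(J:2,Z:2):3/2):277/24,(((G:3,W:3):3/2,U:9/2):5,R:19/2):133/24):545/168,P:128/7)
total length: 12451/168

(((E:7/2,(J:2,Z:2):3/2):277/24,(((G:3,W:3):3/2,U:9/2):5,R:19/2):133/24):545/168,P:128/7)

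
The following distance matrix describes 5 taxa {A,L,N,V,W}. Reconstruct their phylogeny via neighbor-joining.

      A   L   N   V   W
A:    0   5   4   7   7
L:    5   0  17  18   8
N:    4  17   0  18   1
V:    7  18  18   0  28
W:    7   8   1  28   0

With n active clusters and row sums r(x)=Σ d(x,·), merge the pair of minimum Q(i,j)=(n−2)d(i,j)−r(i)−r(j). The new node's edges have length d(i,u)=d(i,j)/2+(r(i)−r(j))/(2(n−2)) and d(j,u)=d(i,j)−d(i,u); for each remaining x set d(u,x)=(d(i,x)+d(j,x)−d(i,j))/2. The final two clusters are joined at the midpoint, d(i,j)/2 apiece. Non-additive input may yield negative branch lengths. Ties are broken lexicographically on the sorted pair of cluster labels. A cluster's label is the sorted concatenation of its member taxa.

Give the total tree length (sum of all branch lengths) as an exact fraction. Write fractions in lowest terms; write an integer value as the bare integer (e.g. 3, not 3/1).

1. join N+W (d=1, Q=-81) ⇒ NW; edges |N|=-1/6, |W|=7/6
  updated: d(A,NW)=5, d(L,NW)=12, d(NW,V)=45/2
2. join A+V (d=7, Q=-101/2) ⇒ AV; edges |A|=-33/8, |V|=89/8
  updated: d(AV,L)=8, d(AV,NW)=41/4
3. join AV+L (d=8, Q=-121/4) ⇒ ALV; edges |AV|=25/8, |L|=39/8
  updated: d(ALV,NW)=57/8
4. join ALV+NW (d=57/8) ⇒ ALNVW; edges |ALV|=57/16, |NW|=57/16
final tree: (((A:-33/8,V:89/8):25/8,L:39/8):57/16,(N:-1/6,W:7/6):57/16)
total length: 185/8

185/8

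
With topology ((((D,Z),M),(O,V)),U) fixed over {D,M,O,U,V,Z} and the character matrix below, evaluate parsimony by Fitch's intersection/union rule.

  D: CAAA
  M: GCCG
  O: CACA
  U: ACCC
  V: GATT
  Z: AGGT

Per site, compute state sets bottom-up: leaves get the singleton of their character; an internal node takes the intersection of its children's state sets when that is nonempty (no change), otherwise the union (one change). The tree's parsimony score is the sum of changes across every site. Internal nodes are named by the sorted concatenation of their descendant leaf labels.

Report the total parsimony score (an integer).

[col 0] DZ: children D:{C}, Z:{A} ∪→ {A,C}; cost 1
[col 0] DMZ: children DZ:{A,C}, M:{G} ∪→ {A,C,G}; cost 1
[col 0] OV: children O:{C}, V:{G} ∪→ {C,G}; cost 1
[col 0] DMOVZ: children DMZ:{A,C,G}, OV:{C,G} ∩→ {C,G}; cost 0
[col 0] DMOUVZ: children DMOVZ:{C,G}, U:{A} ∪→ {A,C,G}; cost 1
[col 1] DZ: children D:{A}, Z:{G} ∪→ {A,G}; cost 1
[col 1] DMZ: children DZ:{A,G}, M:{C} ∪→ {A,C,G}; cost 1
[col 1] OV: children O:{A}, V:{A} ∩→ {A}; cost 0
[col 1] DMOVZ: children DMZ:{A,C,G}, OV:{A} ∩→ {A}; cost 0
[col 1] DMOUVZ: children DMOVZ:{A}, U:{C} ∪→ {A,C}; cost 1
[col 2] DZ: children D:{A}, Z:{G} ∪→ {A,G}; cost 1
[col 2] DMZ: children DZ:{A,G}, M:{C} ∪→ {A,C,G}; cost 1
[col 2] OV: children O:{C}, V:{T} ∪→ {C,T}; cost 1
[col 2] DMOVZ: children DMZ:{A,C,G}, OV:{C,T} ∩→ {C}; cost 0
[col 2] DMOUVZ: children DMOVZ:{C}, U:{C} ∩→ {C}; cost 0
[col 3] DZ: children D:{A}, Z:{T} ∪→ {A,T}; cost 1
[col 3] DMZ: children DZ:{A,T}, M:{G} ∪→ {A,G,T}; cost 1
[col 3] OV: children O:{A}, V:{T} ∪→ {A,T}; cost 1
[col 3] DMOVZ: children DMZ:{A,G,T}, OV:{A,T} ∩→ {A,T}; cost 0
[col 3] DMOUVZ: children DMOVZ:{A,T}, U:{C} ∪→ {A,C,T}; cost 1
per-site changes: [4, 3, 3, 4]; total = 14

14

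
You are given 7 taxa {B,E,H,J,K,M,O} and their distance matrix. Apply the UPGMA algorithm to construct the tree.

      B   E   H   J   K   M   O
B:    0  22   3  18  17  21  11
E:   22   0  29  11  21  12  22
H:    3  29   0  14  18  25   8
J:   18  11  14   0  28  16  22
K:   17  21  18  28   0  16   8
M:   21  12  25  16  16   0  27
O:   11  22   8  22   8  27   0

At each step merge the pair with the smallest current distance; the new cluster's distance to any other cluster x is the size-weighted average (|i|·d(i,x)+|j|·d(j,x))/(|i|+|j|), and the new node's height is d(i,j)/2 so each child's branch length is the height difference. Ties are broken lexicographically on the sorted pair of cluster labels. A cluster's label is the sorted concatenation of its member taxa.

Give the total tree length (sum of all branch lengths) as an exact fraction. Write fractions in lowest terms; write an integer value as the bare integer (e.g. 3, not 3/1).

281/6

step 1: merge (B,H) at d=3; branch lengths B→3/2, H→3/2; new cluster BH
  updated: d(BH,E)=51/2, d(BH,J)=16, d(BH,K)=35/2, d(BH,M)=23, d(BH,O)=19/2
step 2: merge (K,O) at d=8; branch lengths K→4, O→4; new cluster KO
  updated: d(BH,KO)=27/2, d(E,KO)=43/2, d(J,KO)=25, d(KO,M)=43/2
step 3: merge (E,J) at d=11; branch lengths E→11/2, J→11/2; new cluster EJ
  updated: d(BH,EJ)=83/4, d(EJ,KO)=93/4, d(EJ,M)=14
step 4: merge (BH,KO) at d=27/2; branch lengths BH→21/4, KO→11/4; new cluster BHKO
  updated: d(BHKO,EJ)=22, d(BHKO,M)=89/4
step 5: merge (EJ,M) at d=14; branch lengths EJ→3/2, M→7; new cluster EJM
  updated: d(BHKO,EJM)=265/12
step 6: merge (BHKO,EJM) at d=265/12; branch lengths BHKO→103/24, EJM→97/24; new cluster BEHJKMO
final tree: (((B:3/2,H:3/2):21/4,(K:4,O:4):11/4):103/24,((E:11/2,J:11/2):3/2,M:7):97/24)
total length: 281/6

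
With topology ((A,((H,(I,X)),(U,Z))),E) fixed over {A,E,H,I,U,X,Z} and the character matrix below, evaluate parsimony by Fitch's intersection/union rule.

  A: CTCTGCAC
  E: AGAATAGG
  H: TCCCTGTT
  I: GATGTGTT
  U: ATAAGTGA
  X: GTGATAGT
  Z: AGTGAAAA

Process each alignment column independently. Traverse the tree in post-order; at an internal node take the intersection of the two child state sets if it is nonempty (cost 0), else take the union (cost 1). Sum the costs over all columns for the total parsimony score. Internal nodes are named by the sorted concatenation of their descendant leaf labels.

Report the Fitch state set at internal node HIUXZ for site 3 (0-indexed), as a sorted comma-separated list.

IX@0: {G} ∩ {G} = {G} (intersection, +0)
HIX@0: {T} ∪ {G} = {G,T} (union, +1)
UZ@0: {A} ∩ {A} = {A} (intersection, +0)
HIUXZ@0: {G,T} ∪ {A} = {A,G,T} (union, +1)
AHIUXZ@0: {C} ∪ {A,G,T} = {A,C,G,T} (union, +1)
AEHIUXZ@0: {A,C,G,T} ∩ {A} = {A} (intersection, +0)
IX@1: {A} ∪ {T} = {A,T} (union, +1)
HIX@1: {C} ∪ {A,T} = {A,C,T} (union, +1)
UZ@1: {T} ∪ {G} = {G,T} (union, +1)
HIUXZ@1: {A,C,T} ∩ {G,T} = {T} (intersection, +0)
AHIUXZ@1: {T} ∩ {T} = {T} (intersection, +0)
AEHIUXZ@1: {T} ∪ {G} = {G,T} (union, +1)
IX@2: {T} ∪ {G} = {G,T} (union, +1)
HIX@2: {C} ∪ {G,T} = {C,G,T} (union, +1)
UZ@2: {A} ∪ {T} = {A,T} (union, +1)
HIUXZ@2: {C,G,T} ∩ {A,T} = {T} (intersection, +0)
AHIUXZ@2: {C} ∪ {T} = {C,T} (union, +1)
AEHIUXZ@2: {C,T} ∪ {A} = {A,C,T} (union, +1)
IX@3: {G} ∪ {A} = {A,G} (union, +1)
HIX@3: {C} ∪ {A,G} = {A,C,G} (union, +1)
UZ@3: {A} ∪ {G} = {A,G} (union, +1)
HIUXZ@3: {A,C,G} ∩ {A,G} = {A,G} (intersection, +0)
AHIUXZ@3: {T} ∪ {A,G} = {A,G,T} (union, +1)
AEHIUXZ@3: {A,G,T} ∩ {A} = {A} (intersection, +0)
IX@4: {T} ∩ {T} = {T} (intersection, +0)
HIX@4: {T} ∩ {T} = {T} (intersection, +0)
UZ@4: {G} ∪ {A} = {A,G} (union, +1)
HIUXZ@4: {T} ∪ {A,G} = {A,G,T} (union, +1)
AHIUXZ@4: {G} ∩ {A,G,T} = {G} (intersection, +0)
AEHIUXZ@4: {G} ∪ {T} = {G,T} (union, +1)
IX@5: {G} ∪ {A} = {A,G} (union, +1)
HIX@5: {G} ∩ {A,G} = {G} (intersection, +0)
UZ@5: {T} ∪ {A} = {A,T} (union, +1)
HIUXZ@5: {G} ∪ {A,T} = {A,G,T} (union, +1)
AHIUXZ@5: {C} ∪ {A,G,T} = {A,C,G,T} (union, +1)
AEHIUXZ@5: {A,C,G,T} ∩ {A} = {A} (intersection, +0)
IX@6: {T} ∪ {G} = {G,T} (union, +1)
HIX@6: {T} ∩ {G,T} = {T} (intersection, +0)
UZ@6: {G} ∪ {A} = {A,G} (union, +1)
HIUXZ@6: {T} ∪ {A,G} = {A,G,T} (union, +1)
AHIUXZ@6: {A} ∩ {A,G,T} = {A} (intersection, +0)
AEHIUXZ@6: {A} ∪ {G} = {A,G} (union, +1)
IX@7: {T} ∩ {T} = {T} (intersection, +0)
HIX@7: {T} ∩ {T} = {T} (intersection, +0)
UZ@7: {A} ∩ {A} = {A} (intersection, +0)
HIUXZ@7: {T} ∪ {A} = {A,T} (union, +1)
AHIUXZ@7: {C} ∪ {A,T} = {A,C,T} (union, +1)
AEHIUXZ@7: {A,C,T} ∪ {G} = {A,C,G,T} (union, +1)
per-site changes: [3, 4, 5, 4, 3, 4, 4, 3]; total = 30

A,G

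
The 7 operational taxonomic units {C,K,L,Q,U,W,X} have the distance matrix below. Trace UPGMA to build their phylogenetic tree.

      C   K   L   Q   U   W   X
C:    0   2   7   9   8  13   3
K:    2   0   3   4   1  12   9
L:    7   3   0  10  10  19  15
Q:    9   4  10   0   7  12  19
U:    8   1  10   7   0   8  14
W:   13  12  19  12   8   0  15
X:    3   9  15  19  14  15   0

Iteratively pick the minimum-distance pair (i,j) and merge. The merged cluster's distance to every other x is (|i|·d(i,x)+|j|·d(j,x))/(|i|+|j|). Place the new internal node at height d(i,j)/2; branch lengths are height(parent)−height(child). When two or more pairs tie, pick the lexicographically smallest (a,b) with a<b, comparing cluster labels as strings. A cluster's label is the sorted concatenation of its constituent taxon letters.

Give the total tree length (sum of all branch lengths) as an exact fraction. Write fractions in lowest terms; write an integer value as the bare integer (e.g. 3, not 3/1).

1. join K+U (d=1) ⇒ KU; edges |K|=1/2, |U|=1/2
  updated: d(C,KU)=5, d(KU,L)=13/2, d(KU,Q)=11/2, d(KU,W)=10, d(KU,X)=23/2
2. join C+X (d=3) ⇒ CX; edges |C|=3/2, |X|=3/2
  updated: d(CX,KU)=33/4, d(CX,L)=11, d(CX,Q)=14, d(CX,W)=14
3. join KU+Q (d=11/2) ⇒ KQU; edges |KU|=9/4, |Q|=11/4
  updated: d(CX,KQU)=61/6, d(KQU,L)=23/3, d(KQU,W)=32/3
4. join KQU+L (d=23/3) ⇒ KLQU; edges |KQU|=13/12, |L|=23/6
  updated: d(CX,KLQU)=83/8, d(KLQU,W)=51/4
5. join CX+KLQU (d=83/8) ⇒ CKLQUX; edges |CX|=59/16, |KLQU|=65/48
  updated: d(CKLQUX,W)=79/6
6. join CKLQUX+W (d=79/6) ⇒ CKLQUWX; edges |CKLQUX|=67/48, |W|=79/12
final tree: (((C:3/2,X:3/2):59/16,(((K:1/2,U:1/2):9/4,Q:11/4):13/12,L:23/6):65/48):67/48,W:79/12)
total length: 431/16

431/16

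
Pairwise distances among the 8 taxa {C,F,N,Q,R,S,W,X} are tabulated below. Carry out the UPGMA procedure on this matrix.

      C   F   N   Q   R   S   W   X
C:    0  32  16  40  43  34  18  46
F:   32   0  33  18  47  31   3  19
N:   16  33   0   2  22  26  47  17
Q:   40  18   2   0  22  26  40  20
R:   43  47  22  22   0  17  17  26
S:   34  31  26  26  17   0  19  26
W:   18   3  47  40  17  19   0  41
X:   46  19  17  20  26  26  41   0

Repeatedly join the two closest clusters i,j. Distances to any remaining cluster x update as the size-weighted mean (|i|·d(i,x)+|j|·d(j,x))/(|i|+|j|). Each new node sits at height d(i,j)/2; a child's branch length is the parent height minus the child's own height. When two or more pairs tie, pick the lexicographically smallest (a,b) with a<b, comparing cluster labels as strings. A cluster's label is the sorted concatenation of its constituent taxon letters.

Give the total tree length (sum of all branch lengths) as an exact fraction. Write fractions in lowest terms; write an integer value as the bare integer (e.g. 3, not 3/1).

step 1: merge (N,Q) at d=2; branch lengths N→1, Q→1; new cluster NQ
  updated: d(C,NQ)=28, d(F,NQ)=51/2, d(NQ,R)=22, d(NQ,S)=26, d(NQ,W)=87/2, d(NQ,X)=37/2
step 2: merge (F,W) at d=3; branch lengths F→3/2, W→3/2; new cluster FW
  updated: d(C,FW)=25, d(FW,NQ)=69/2, d(FW,R)=32, d(FW,S)=25, d(FW,X)=30
step 3: merge (R,S) at d=17; branch lengths R→17/2, S→17/2; new cluster RS
  updated: d(C,RS)=77/2, d(FW,RS)=57/2, d(NQ,RS)=24, d(RS,X)=26
step 4: merge (NQ,X) at d=37/2; branch lengths NQ→33/4, X→37/4; new cluster NQX
  updated: d(C,NQX)=34, d(FW,NQX)=33, d(NQX,RS)=74/3
step 5: merge (NQX,RS) at d=74/3; branch lengths NQX→37/12, RS→23/6; new cluster NQRSX
  updated: d(C,NQRSX)=179/5, d(FW,NQRSX)=156/5
step 6: merge (C,FW) at d=25; branch lengths C→25/2, FW→11; new cluster CFW
  updated: d(CFW,NQRSX)=491/15
step 7: merge (CFW,NQRSX) at d=491/15; branch lengths CFW→58/15, NQRSX→121/30; new cluster CFNQRSWX
final tree: ((C:25/2,(F:3/2,W:3/2):11):58/15,(((N:1,Q:1):33/4,X:37/4):37/12,(R:17/2,S:17/2):23/6):121/30)
total length: 4669/60

4669/60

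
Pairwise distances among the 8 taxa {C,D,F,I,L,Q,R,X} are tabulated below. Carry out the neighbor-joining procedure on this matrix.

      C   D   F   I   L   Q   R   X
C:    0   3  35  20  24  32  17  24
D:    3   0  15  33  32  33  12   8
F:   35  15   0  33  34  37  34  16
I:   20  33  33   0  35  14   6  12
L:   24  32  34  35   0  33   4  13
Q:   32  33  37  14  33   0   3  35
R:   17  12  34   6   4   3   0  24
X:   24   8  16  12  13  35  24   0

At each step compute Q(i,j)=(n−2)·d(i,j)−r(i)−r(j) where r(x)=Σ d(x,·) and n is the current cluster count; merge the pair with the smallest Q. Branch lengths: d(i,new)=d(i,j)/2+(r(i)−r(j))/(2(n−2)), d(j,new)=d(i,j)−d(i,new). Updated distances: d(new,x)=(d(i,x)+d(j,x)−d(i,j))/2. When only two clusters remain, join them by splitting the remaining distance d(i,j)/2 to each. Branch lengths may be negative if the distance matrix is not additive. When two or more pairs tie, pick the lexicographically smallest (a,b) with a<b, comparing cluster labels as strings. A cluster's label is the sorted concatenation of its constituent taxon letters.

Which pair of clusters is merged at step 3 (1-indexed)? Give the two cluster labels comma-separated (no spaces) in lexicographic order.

step 1: merge (C,D) at d=3, Q=-273; branch lengths C→37/12, D→-1/12; new cluster CD
  updated: d(CD,F)=47/2, d(CD,I)=25, d(CD,L)=53/2, d(CD,Q)=31, d(CD,R)=13, d(CD,X)=29/2
step 2: merge (Q,R) at d=3, Q=-222; branch lengths Q→42/5, R→-27/5; new cluster QR
  updated: d(CD,QR)=41/2, d(F,QR)=34, d(I,QR)=17/2, d(L,QR)=17, d(QR,X)=28
step 3: merge (I,QR) at d=17/2, Q=-375/2; branch lengths I→79/16, QR→57/16; new cluster IQR
  updated: d(CD,IQR)=37/2, d(F,IQR)=117/4, d(IQR,L)=87/4, d(IQR,X)=63/4
step 4: merge (L,X) at d=13, Q=-231/2; branch lengths L→25/2, X→1/2; new cluster LX
  updated: d(CD,LX)=14, d(F,LX)=37/2, d(IQR,LX)=49/4
step 5: merge (CD,F) at d=47/2, Q=-321/4; branch lengths CD→127/16, F→249/16; new cluster CDF
  updated: d(CDF,IQR)=97/8, d(CDF,LX)=9/2
step 6: merge (CDF,IQR) at d=97/8, Q=-231/8; branch lengths CDF→35/16, IQR→159/16; new cluster CDFIQR
  updated: d(CDFIQR,LX)=37/16
step 7: merge (CDFIQR,LX) at d=37/16; branch lengths CDFIQR→37/32, LX→37/32; new cluster CDFILQRX
final tree: ((((C:37/12,D:-1/12):127/16,F:249/16):35/16,(I:79/16,(Q:42/5,R:-27/5):57/16):159/16):37/32,(L:25/2,X:1/2):37/32)
total length: 1047/16

I,QR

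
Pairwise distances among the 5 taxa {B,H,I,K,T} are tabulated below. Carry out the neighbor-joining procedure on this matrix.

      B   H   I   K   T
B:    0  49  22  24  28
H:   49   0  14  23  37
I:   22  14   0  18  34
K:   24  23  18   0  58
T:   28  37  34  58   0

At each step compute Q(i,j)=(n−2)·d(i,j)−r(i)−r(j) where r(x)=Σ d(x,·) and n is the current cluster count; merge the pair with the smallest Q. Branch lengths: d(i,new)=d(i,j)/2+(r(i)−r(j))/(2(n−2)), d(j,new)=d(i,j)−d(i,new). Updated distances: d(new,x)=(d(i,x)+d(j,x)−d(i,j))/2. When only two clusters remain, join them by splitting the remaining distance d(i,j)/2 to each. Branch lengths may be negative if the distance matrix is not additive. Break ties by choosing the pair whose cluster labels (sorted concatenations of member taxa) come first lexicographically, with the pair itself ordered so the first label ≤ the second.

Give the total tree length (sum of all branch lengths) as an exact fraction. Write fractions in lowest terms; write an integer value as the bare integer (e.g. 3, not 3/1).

137/2

step 1: merge (B,T) at d=28, Q=-196; branch lengths B→25/3, T→59/3; new cluster BT
  updated: d(BT,H)=29, d(BT,I)=14, d(BT,K)=27
step 2: merge (BT,I) at d=14, Q=-88; branch lengths BT→13, I→1; new cluster BIT
  updated: d(BIT,H)=29/2, d(BIT,K)=31/2
step 3: merge (BIT,H) at d=29/2, Q=-53; branch lengths BIT→7/2, H→11; new cluster BHIT
  updated: d(BHIT,K)=12
step 4: merge (BHIT,K) at d=12; branch lengths BHIT→6, K→6; new cluster BHIKT
final tree: ((((B:25/3,T:59/3):13,I:1):7/2,H:11):6,K:6)
total length: 137/2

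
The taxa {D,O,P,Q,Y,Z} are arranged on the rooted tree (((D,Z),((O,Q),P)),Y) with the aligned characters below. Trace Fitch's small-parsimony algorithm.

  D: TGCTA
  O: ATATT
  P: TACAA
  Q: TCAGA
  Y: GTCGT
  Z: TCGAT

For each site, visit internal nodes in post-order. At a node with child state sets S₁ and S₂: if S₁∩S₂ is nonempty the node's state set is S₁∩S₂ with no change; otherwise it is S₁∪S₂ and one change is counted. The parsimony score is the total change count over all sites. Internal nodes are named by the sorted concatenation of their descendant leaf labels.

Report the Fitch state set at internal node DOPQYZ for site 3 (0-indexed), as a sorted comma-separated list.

[col 0] DZ: children D:{T}, Z:{T} ∩→ {T}; cost 0
[col 0] OQ: children O:{A}, Q:{T} ∪→ {A,T}; cost 1
[col 0] OPQ: children OQ:{A,T}, P:{T} ∩→ {T}; cost 0
[col 0] DOPQZ: children DZ:{T}, OPQ:{T} ∩→ {T}; cost 0
[col 0] DOPQYZ: children DOPQZ:{T}, Y:{G} ∪→ {G,T}; cost 1
[col 1] DZ: children D:{G}, Z:{C} ∪→ {C,G}; cost 1
[col 1] OQ: children O:{T}, Q:{C} ∪→ {C,T}; cost 1
[col 1] OPQ: children OQ:{C,T}, P:{A} ∪→ {A,C,T}; cost 1
[col 1] DOPQZ: children DZ:{C,G}, OPQ:{A,C,T} ∩→ {C}; cost 0
[col 1] DOPQYZ: children DOPQZ:{C}, Y:{T} ∪→ {C,T}; cost 1
[col 2] DZ: children D:{C}, Z:{G} ∪→ {C,G}; cost 1
[col 2] OQ: children O:{A}, Q:{A} ∩→ {A}; cost 0
[col 2] OPQ: children OQ:{A}, P:{C} ∪→ {A,C}; cost 1
[col 2] DOPQZ: children DZ:{C,G}, OPQ:{A,C} ∩→ {C}; cost 0
[col 2] DOPQYZ: children DOPQZ:{C}, Y:{C} ∩→ {C}; cost 0
[col 3] DZ: children D:{T}, Z:{A} ∪→ {A,T}; cost 1
[col 3] OQ: children O:{T}, Q:{G} ∪→ {G,T}; cost 1
[col 3] OPQ: children OQ:{G,T}, P:{A} ∪→ {A,G,T}; cost 1
[col 3] DOPQZ: children DZ:{A,T}, OPQ:{A,G,T} ∩→ {A,T}; cost 0
[col 3] DOPQYZ: children DOPQZ:{A,T}, Y:{G} ∪→ {A,G,T}; cost 1
[col 4] DZ: children D:{A}, Z:{T} ∪→ {A,T}; cost 1
[col 4] OQ: children O:{T}, Q:{A} ∪→ {A,T}; cost 1
[col 4] OPQ: children OQ:{A,T}, P:{A} ∩→ {A}; cost 0
[col 4] DOPQZ: children DZ:{A,T}, OPQ:{A} ∩→ {A}; cost 0
[col 4] DOPQYZ: children DOPQZ:{A}, Y:{T} ∪→ {A,T}; cost 1
per-site changes: [2, 4, 2, 4, 3]; total = 15

A,G,T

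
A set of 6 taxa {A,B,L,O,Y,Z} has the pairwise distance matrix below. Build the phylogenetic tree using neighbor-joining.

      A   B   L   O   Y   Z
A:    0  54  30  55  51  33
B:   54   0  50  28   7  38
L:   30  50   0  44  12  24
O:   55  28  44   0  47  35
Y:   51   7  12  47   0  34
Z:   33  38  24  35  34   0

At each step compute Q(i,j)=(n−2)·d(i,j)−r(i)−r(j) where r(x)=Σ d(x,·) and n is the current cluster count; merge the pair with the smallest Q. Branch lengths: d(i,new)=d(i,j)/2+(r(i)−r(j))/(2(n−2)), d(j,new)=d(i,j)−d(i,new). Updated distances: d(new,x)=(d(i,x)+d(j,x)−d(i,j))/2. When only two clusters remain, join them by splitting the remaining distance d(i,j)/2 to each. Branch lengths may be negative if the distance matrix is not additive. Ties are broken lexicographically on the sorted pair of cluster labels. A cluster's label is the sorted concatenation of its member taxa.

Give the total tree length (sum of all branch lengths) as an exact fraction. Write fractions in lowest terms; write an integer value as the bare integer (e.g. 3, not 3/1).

1473/16

step 1: merge (B,Y) at d=7, Q=-300; branch lengths B→27/4, Y→1/4; new cluster BY
  updated: d(A,BY)=49, d(BY,L)=55/2, d(BY,O)=34, d(BY,Z)=65/2
step 2: merge (BY,O) at d=34, Q=-209; branch lengths BY→77/6, O→127/6; new cluster BOY
  updated: d(A,BOY)=35, d(BOY,L)=75/4, d(BOY,Z)=67/4
step 3: merge (A,L) at d=30, Q=-443/4; branch lengths A→341/16, L→139/16; new cluster AL
  updated: d(AL,BOY)=95/8, d(AL,Z)=27/2
step 4: merge (AL,BOY) at d=95/8, Q=-337/8; branch lengths AL→69/16, BOY→121/16; new cluster ABLOY
  updated: d(ABLOY,Z)=147/16
step 5: merge (ABLOY,Z) at d=147/16; branch lengths ABLOY→147/32, Z→147/32; new cluster ABLOYZ
final tree: (((A:341/16,L:139/16):69/16,((B:27/4,Y:1/4):77/6,O:127/6):121/16):147/32,Z:147/32)
total length: 1473/16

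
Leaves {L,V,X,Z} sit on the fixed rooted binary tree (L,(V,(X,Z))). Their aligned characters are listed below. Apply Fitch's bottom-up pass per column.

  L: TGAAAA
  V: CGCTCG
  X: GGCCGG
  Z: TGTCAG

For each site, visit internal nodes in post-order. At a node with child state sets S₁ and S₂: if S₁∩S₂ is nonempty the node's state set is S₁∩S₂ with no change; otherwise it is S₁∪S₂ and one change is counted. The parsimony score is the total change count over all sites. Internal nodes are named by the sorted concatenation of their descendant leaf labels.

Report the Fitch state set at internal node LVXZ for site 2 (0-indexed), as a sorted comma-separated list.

A,C

site 0, node XZ: X={G} ∪ Z={T} → {G,T} (+1)
site 0, node VXZ: V={C} ∪ XZ={G,T} → {C,G,T} (+1)
site 0, node LVXZ: L={T} ∩ VXZ={C,G,T} → {T} (+0)
site 1, node XZ: X={G} ∩ Z={G} → {G} (+0)
site 1, node VXZ: V={G} ∩ XZ={G} → {G} (+0)
site 1, node LVXZ: L={G} ∩ VXZ={G} → {G} (+0)
site 2, node XZ: X={C} ∪ Z={T} → {C,T} (+1)
site 2, node VXZ: V={C} ∩ XZ={C,T} → {C} (+0)
site 2, node LVXZ: L={A} ∪ VXZ={C} → {A,C} (+1)
site 3, node XZ: X={C} ∩ Z={C} → {C} (+0)
site 3, node VXZ: V={T} ∪ XZ={C} → {C,T} (+1)
site 3, node LVXZ: L={A} ∪ VXZ={C,T} → {A,C,T} (+1)
site 4, node XZ: X={G} ∪ Z={A} → {A,G} (+1)
site 4, node VXZ: V={C} ∪ XZ={A,G} → {A,C,G} (+1)
site 4, node LVXZ: L={A} ∩ VXZ={A,C,G} → {A} (+0)
site 5, node XZ: X={G} ∩ Z={G} → {G} (+0)
site 5, node VXZ: V={G} ∩ XZ={G} → {G} (+0)
site 5, node LVXZ: L={A} ∪ VXZ={G} → {A,G} (+1)
per-site changes: [2, 0, 2, 2, 2, 1]; total = 9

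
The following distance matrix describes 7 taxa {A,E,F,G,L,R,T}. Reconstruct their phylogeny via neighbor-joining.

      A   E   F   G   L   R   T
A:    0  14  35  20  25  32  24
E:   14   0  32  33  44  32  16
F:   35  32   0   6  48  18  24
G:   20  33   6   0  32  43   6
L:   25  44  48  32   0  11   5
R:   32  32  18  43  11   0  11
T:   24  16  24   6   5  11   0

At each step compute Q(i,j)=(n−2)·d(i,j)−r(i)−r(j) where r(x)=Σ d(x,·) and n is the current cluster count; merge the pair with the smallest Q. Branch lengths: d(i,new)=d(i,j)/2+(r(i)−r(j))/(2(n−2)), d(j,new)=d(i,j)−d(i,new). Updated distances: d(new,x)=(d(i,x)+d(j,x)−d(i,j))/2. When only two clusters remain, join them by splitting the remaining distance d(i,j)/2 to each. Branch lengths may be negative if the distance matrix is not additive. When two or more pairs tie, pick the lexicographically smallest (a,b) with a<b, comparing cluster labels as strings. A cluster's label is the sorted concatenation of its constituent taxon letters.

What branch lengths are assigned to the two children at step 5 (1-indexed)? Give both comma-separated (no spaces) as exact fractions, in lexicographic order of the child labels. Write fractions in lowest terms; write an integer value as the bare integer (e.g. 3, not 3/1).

55/8,11/2

step 1: merge (F,G) at d=6, Q=-273; branch lengths F→53/10, G→7/10; new cluster FG
  updated: d(A,FG)=49/2, d(E,FG)=59/2, d(FG,L)=37, d(FG,R)=55/2, d(FG,T)=12
step 2: merge (A,E) at d=14, Q=-199; branch lengths A→5, E→9; new cluster AE
  updated: d(AE,FG)=20, d(AE,L)=55/2, d(AE,R)=25, d(AE,T)=13
step 3: merge (AE,FG) at d=20, Q=-122; branch lengths AE→49/6, FG→71/6; new cluster AEFG
  updated: d(AEFG,L)=89/4, d(AEFG,R)=65/4, d(AEFG,T)=5/2
step 4: merge (AEFG,T) at d=5/2, Q=-109/2; branch lengths AEFG→55/8, T→-35/8; new cluster AEFGT
  updated: d(AEFGT,L)=99/8, d(AEFGT,R)=99/8
step 5: merge (AEFGT,L) at d=99/8, Q=-143/4; branch lengths AEFGT→55/8, L→11/2; new cluster AEFGLT
  updated: d(AEFGLT,R)=11/2
step 6: merge (AEFGLT,R) at d=11/2; branch lengths AEFGLT→11/4, R→11/4; new cluster AEFGLRT
final tree: (((((A:5,E:9):49/6,(F:53/10,G:7/10):71/6):55/8,T:-35/8):55/8,L:11/2):11/4,R:11/4)
total length: 483/8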